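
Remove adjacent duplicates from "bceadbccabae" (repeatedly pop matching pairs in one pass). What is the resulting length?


Input: bceadbccabae
Stack-based adjacent duplicate removal:
  Read 'b': push. Stack: b
  Read 'c': push. Stack: bc
  Read 'e': push. Stack: bce
  Read 'a': push. Stack: bcea
  Read 'd': push. Stack: bcead
  Read 'b': push. Stack: bceadb
  Read 'c': push. Stack: bceadbc
  Read 'c': matches stack top 'c' => pop. Stack: bceadb
  Read 'a': push. Stack: bceadba
  Read 'b': push. Stack: bceadbab
  Read 'a': push. Stack: bceadbaba
  Read 'e': push. Stack: bceadbabae
Final stack: "bceadbabae" (length 10)

10


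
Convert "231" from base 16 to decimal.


Input: "231" in base 16
Positional expansion:
  Digit '2' (value 2) x 16^2 = 512
  Digit '3' (value 3) x 16^1 = 48
  Digit '1' (value 1) x 16^0 = 1
Sum = 561

561


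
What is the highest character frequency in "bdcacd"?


Input: bdcacd
Character counts:
  'a': 1
  'b': 1
  'c': 2
  'd': 2
Maximum frequency: 2

2


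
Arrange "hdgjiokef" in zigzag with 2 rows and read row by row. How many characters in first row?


Zigzag "hdgjiokef" into 2 rows:
Placing characters:
  'h' => row 0
  'd' => row 1
  'g' => row 0
  'j' => row 1
  'i' => row 0
  'o' => row 1
  'k' => row 0
  'e' => row 1
  'f' => row 0
Rows:
  Row 0: "hgikf"
  Row 1: "djoe"
First row length: 5

5


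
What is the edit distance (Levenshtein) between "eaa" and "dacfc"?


Computing edit distance: "eaa" -> "dacfc"
DP table:
           d    a    c    f    c
      0    1    2    3    4    5
  e   1    1    2    3    4    5
  a   2    2    1    2    3    4
  a   3    3    2    2    3    4
Edit distance = dp[3][5] = 4

4


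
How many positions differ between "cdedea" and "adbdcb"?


Comparing "cdedea" and "adbdcb" position by position:
  Position 0: 'c' vs 'a' => DIFFER
  Position 1: 'd' vs 'd' => same
  Position 2: 'e' vs 'b' => DIFFER
  Position 3: 'd' vs 'd' => same
  Position 4: 'e' vs 'c' => DIFFER
  Position 5: 'a' vs 'b' => DIFFER
Positions that differ: 4

4


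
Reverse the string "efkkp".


Input: efkkp
Reading characters right to left:
  Position 4: 'p'
  Position 3: 'k'
  Position 2: 'k'
  Position 1: 'f'
  Position 0: 'e'
Reversed: pkkfe

pkkfe


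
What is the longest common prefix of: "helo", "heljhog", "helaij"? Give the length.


Words: helo, heljhog, helaij
  Position 0: all 'h' => match
  Position 1: all 'e' => match
  Position 2: all 'l' => match
  Position 3: ('o', 'j', 'a') => mismatch, stop
LCP = "hel" (length 3)

3


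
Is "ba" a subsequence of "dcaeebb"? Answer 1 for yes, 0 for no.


Check if "ba" is a subsequence of "dcaeebb"
Greedy scan:
  Position 0 ('d'): no match needed
  Position 1 ('c'): no match needed
  Position 2 ('a'): no match needed
  Position 3 ('e'): no match needed
  Position 4 ('e'): no match needed
  Position 5 ('b'): matches sub[0] = 'b'
  Position 6 ('b'): no match needed
Only matched 1/2 characters => not a subsequence

0


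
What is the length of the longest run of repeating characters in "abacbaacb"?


Input: "abacbaacb"
Scanning for longest run:
  Position 1 ('b'): new char, reset run to 1
  Position 2 ('a'): new char, reset run to 1
  Position 3 ('c'): new char, reset run to 1
  Position 4 ('b'): new char, reset run to 1
  Position 5 ('a'): new char, reset run to 1
  Position 6 ('a'): continues run of 'a', length=2
  Position 7 ('c'): new char, reset run to 1
  Position 8 ('b'): new char, reset run to 1
Longest run: 'a' with length 2

2


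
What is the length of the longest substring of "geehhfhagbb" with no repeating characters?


Input: "geehhfhagbb"
Sliding window (track last position of each char):
  Position 0 ('g'): window [0,0] length 1 -- new best
  Position 1 ('e'): window [0,1] length 2 -- new best
  Position 2 ('e'): repeat (last at 1), move window start to 2
  Position 2 ('e'): window [2,2] length 1
  Position 3 ('h'): window [2,3] length 2
  Position 4 ('h'): repeat (last at 3), move window start to 4
  Position 4 ('h'): window [4,4] length 1
  Position 5 ('f'): window [4,5] length 2
  Position 6 ('h'): repeat (last at 4), move window start to 5
  Position 6 ('h'): window [5,6] length 2
  Position 7 ('a'): window [5,7] length 3 -- new best
  Position 8 ('g'): window [5,8] length 4 -- new best
  Position 9 ('b'): window [5,9] length 5 -- new best
  Position 10 ('b'): repeat (last at 9), move window start to 10
  Position 10 ('b'): window [10,10] length 1
Longest substring with no repeats: "fhagb" with length 5

5


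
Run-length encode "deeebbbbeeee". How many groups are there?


Input: deeebbbbeeee
Scanning for consecutive runs:
  Group 1: 'd' x 1 (positions 0-0)
  Group 2: 'e' x 3 (positions 1-3)
  Group 3: 'b' x 4 (positions 4-7)
  Group 4: 'e' x 4 (positions 8-11)
Total groups: 4

4


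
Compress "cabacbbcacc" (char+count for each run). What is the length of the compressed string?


Input: cabacbbcacc
Runs:
  'c' x 1 => "c1"
  'a' x 1 => "a1"
  'b' x 1 => "b1"
  'a' x 1 => "a1"
  'c' x 1 => "c1"
  'b' x 2 => "b2"
  'c' x 1 => "c1"
  'a' x 1 => "a1"
  'c' x 2 => "c2"
Compressed: "c1a1b1a1c1b2c1a1c2"
Compressed length: 18

18


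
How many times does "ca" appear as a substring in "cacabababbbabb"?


Searching for "ca" in "cacabababbbabb"
Scanning each position:
  Position 0: "ca" => MATCH
  Position 1: "ac" => no
  Position 2: "ca" => MATCH
  Position 3: "ab" => no
  Position 4: "ba" => no
  Position 5: "ab" => no
  Position 6: "ba" => no
  Position 7: "ab" => no
  Position 8: "bb" => no
  Position 9: "bb" => no
  Position 10: "ba" => no
  Position 11: "ab" => no
  Position 12: "bb" => no
Total occurrences: 2

2


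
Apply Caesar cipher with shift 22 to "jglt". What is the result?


Caesar cipher: shift "jglt" by 22
  'j' (pos 9) + 22 = pos 5 = 'f'
  'g' (pos 6) + 22 = pos 2 = 'c'
  'l' (pos 11) + 22 = pos 7 = 'h'
  't' (pos 19) + 22 = pos 15 = 'p'
Result: fchp

fchp


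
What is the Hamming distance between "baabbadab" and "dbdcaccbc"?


Comparing "baabbadab" and "dbdcaccbc" position by position:
  Position 0: 'b' vs 'd' => differ
  Position 1: 'a' vs 'b' => differ
  Position 2: 'a' vs 'd' => differ
  Position 3: 'b' vs 'c' => differ
  Position 4: 'b' vs 'a' => differ
  Position 5: 'a' vs 'c' => differ
  Position 6: 'd' vs 'c' => differ
  Position 7: 'a' vs 'b' => differ
  Position 8: 'b' vs 'c' => differ
Total differences (Hamming distance): 9

9


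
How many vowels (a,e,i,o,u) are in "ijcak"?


Input: ijcak
Checking each character:
  'i' at position 0: vowel (running total: 1)
  'j' at position 1: consonant
  'c' at position 2: consonant
  'a' at position 3: vowel (running total: 2)
  'k' at position 4: consonant
Total vowels: 2

2


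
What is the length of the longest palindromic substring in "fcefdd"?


Input: "fcefdd"
Checking substrings for palindromes:
  [4:6] "dd" (len 2) => palindrome
Longest palindromic substring: "dd" with length 2

2


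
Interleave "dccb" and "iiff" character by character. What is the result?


Interleaving "dccb" and "iiff":
  Position 0: 'd' from first, 'i' from second => "di"
  Position 1: 'c' from first, 'i' from second => "ci"
  Position 2: 'c' from first, 'f' from second => "cf"
  Position 3: 'b' from first, 'f' from second => "bf"
Result: dicicfbf

dicicfbf


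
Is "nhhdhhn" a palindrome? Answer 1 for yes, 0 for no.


Input: nhhdhhn
Reversed: nhhdhhn
  Compare pos 0 ('n') with pos 6 ('n'): match
  Compare pos 1 ('h') with pos 5 ('h'): match
  Compare pos 2 ('h') with pos 4 ('h'): match
Result: palindrome

1


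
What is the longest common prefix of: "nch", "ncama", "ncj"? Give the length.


Words: nch, ncama, ncj
  Position 0: all 'n' => match
  Position 1: all 'c' => match
  Position 2: ('h', 'a', 'j') => mismatch, stop
LCP = "nc" (length 2)

2


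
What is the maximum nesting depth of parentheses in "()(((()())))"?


Input: "()(((()())))"
Tracking depth:
  Position 0 '(': depth becomes 1
  Position 1 ')': depth becomes 0
  Position 2 '(': depth becomes 1
  Position 3 '(': depth becomes 2
  Position 4 '(': depth becomes 3
  Position 5 '(': depth becomes 4
  Position 6 ')': depth becomes 3
  Position 7 '(': depth becomes 4
  Position 8 ')': depth becomes 3
  Position 9 ')': depth becomes 2
  Position 10 ')': depth becomes 1
  Position 11 ')': depth becomes 0
Maximum depth reached: 4

4


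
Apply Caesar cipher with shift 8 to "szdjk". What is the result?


Caesar cipher: shift "szdjk" by 8
  's' (pos 18) + 8 = pos 0 = 'a'
  'z' (pos 25) + 8 = pos 7 = 'h'
  'd' (pos 3) + 8 = pos 11 = 'l'
  'j' (pos 9) + 8 = pos 17 = 'r'
  'k' (pos 10) + 8 = pos 18 = 's'
Result: ahlrs

ahlrs


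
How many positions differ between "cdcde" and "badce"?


Comparing "cdcde" and "badce" position by position:
  Position 0: 'c' vs 'b' => DIFFER
  Position 1: 'd' vs 'a' => DIFFER
  Position 2: 'c' vs 'd' => DIFFER
  Position 3: 'd' vs 'c' => DIFFER
  Position 4: 'e' vs 'e' => same
Positions that differ: 4

4


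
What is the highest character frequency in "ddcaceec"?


Input: ddcaceec
Character counts:
  'a': 1
  'c': 3
  'd': 2
  'e': 2
Maximum frequency: 3

3


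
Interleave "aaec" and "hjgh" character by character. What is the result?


Interleaving "aaec" and "hjgh":
  Position 0: 'a' from first, 'h' from second => "ah"
  Position 1: 'a' from first, 'j' from second => "aj"
  Position 2: 'e' from first, 'g' from second => "eg"
  Position 3: 'c' from first, 'h' from second => "ch"
Result: ahajegch

ahajegch


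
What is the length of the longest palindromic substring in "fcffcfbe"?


Input: "fcffcfbe"
Checking substrings for palindromes:
  [0:6] "fcffcf" (len 6) => palindrome
  [1:5] "cffc" (len 4) => palindrome
  [0:3] "fcf" (len 3) => palindrome
  [3:6] "fcf" (len 3) => palindrome
  [2:4] "ff" (len 2) => palindrome
Longest palindromic substring: "fcffcf" with length 6

6


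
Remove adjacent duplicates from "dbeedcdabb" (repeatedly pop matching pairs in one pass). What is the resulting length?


Input: dbeedcdabb
Stack-based adjacent duplicate removal:
  Read 'd': push. Stack: d
  Read 'b': push. Stack: db
  Read 'e': push. Stack: dbe
  Read 'e': matches stack top 'e' => pop. Stack: db
  Read 'd': push. Stack: dbd
  Read 'c': push. Stack: dbdc
  Read 'd': push. Stack: dbdcd
  Read 'a': push. Stack: dbdcda
  Read 'b': push. Stack: dbdcdab
  Read 'b': matches stack top 'b' => pop. Stack: dbdcda
Final stack: "dbdcda" (length 6)

6


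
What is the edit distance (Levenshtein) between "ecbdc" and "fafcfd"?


Computing edit distance: "ecbdc" -> "fafcfd"
DP table:
           f    a    f    c    f    d
      0    1    2    3    4    5    6
  e   1    1    2    3    4    5    6
  c   2    2    2    3    3    4    5
  b   3    3    3    3    4    4    5
  d   4    4    4    4    4    5    4
  c   5    5    5    5    4    5    5
Edit distance = dp[5][6] = 5

5


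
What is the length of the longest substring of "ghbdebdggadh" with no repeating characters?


Input: "ghbdebdggadh"
Sliding window (track last position of each char):
  Position 0 ('g'): window [0,0] length 1 -- new best
  Position 1 ('h'): window [0,1] length 2 -- new best
  Position 2 ('b'): window [0,2] length 3 -- new best
  Position 3 ('d'): window [0,3] length 4 -- new best
  Position 4 ('e'): window [0,4] length 5 -- new best
  Position 5 ('b'): repeat (last at 2), move window start to 3
  Position 5 ('b'): window [3,5] length 3
  Position 6 ('d'): repeat (last at 3), move window start to 4
  Position 6 ('d'): window [4,6] length 3
  Position 7 ('g'): window [4,7] length 4
  Position 8 ('g'): repeat (last at 7), move window start to 8
  Position 8 ('g'): window [8,8] length 1
  Position 9 ('a'): window [8,9] length 2
  Position 10 ('d'): window [8,10] length 3
  Position 11 ('h'): window [8,11] length 4
Longest substring with no repeats: "ghbde" with length 5

5


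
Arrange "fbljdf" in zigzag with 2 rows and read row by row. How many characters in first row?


Zigzag "fbljdf" into 2 rows:
Placing characters:
  'f' => row 0
  'b' => row 1
  'l' => row 0
  'j' => row 1
  'd' => row 0
  'f' => row 1
Rows:
  Row 0: "fld"
  Row 1: "bjf"
First row length: 3

3


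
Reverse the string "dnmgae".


Input: dnmgae
Reading characters right to left:
  Position 5: 'e'
  Position 4: 'a'
  Position 3: 'g'
  Position 2: 'm'
  Position 1: 'n'
  Position 0: 'd'
Reversed: eagmnd

eagmnd


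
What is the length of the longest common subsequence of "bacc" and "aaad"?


LCS of "bacc" and "aaad"
DP table:
           a    a    a    d
      0    0    0    0    0
  b   0    0    0    0    0
  a   0    1    1    1    1
  c   0    1    1    1    1
  c   0    1    1    1    1
LCS length = dp[4][4] = 1

1


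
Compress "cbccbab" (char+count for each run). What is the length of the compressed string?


Input: cbccbab
Runs:
  'c' x 1 => "c1"
  'b' x 1 => "b1"
  'c' x 2 => "c2"
  'b' x 1 => "b1"
  'a' x 1 => "a1"
  'b' x 1 => "b1"
Compressed: "c1b1c2b1a1b1"
Compressed length: 12

12


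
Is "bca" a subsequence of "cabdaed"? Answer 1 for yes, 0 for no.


Check if "bca" is a subsequence of "cabdaed"
Greedy scan:
  Position 0 ('c'): no match needed
  Position 1 ('a'): no match needed
  Position 2 ('b'): matches sub[0] = 'b'
  Position 3 ('d'): no match needed
  Position 4 ('a'): no match needed
  Position 5 ('e'): no match needed
  Position 6 ('d'): no match needed
Only matched 1/3 characters => not a subsequence

0


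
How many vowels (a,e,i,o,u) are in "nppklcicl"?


Input: nppklcicl
Checking each character:
  'n' at position 0: consonant
  'p' at position 1: consonant
  'p' at position 2: consonant
  'k' at position 3: consonant
  'l' at position 4: consonant
  'c' at position 5: consonant
  'i' at position 6: vowel (running total: 1)
  'c' at position 7: consonant
  'l' at position 8: consonant
Total vowels: 1

1


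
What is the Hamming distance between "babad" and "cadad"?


Comparing "babad" and "cadad" position by position:
  Position 0: 'b' vs 'c' => differ
  Position 1: 'a' vs 'a' => same
  Position 2: 'b' vs 'd' => differ
  Position 3: 'a' vs 'a' => same
  Position 4: 'd' vs 'd' => same
Total differences (Hamming distance): 2

2


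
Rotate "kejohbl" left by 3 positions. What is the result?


Input: "kejohbl", rotate left by 3
First 3 characters: "kej"
Remaining characters: "ohbl"
Concatenate remaining + first: "ohbl" + "kej" = "ohblkej"

ohblkej


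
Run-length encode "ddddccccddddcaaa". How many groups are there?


Input: ddddccccddddcaaa
Scanning for consecutive runs:
  Group 1: 'd' x 4 (positions 0-3)
  Group 2: 'c' x 4 (positions 4-7)
  Group 3: 'd' x 4 (positions 8-11)
  Group 4: 'c' x 1 (positions 12-12)
  Group 5: 'a' x 3 (positions 13-15)
Total groups: 5

5


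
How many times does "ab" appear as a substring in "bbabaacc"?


Searching for "ab" in "bbabaacc"
Scanning each position:
  Position 0: "bb" => no
  Position 1: "ba" => no
  Position 2: "ab" => MATCH
  Position 3: "ba" => no
  Position 4: "aa" => no
  Position 5: "ac" => no
  Position 6: "cc" => no
Total occurrences: 1

1


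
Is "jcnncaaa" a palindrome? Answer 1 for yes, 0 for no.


Input: jcnncaaa
Reversed: aaacnncj
  Compare pos 0 ('j') with pos 7 ('a'): MISMATCH
  Compare pos 1 ('c') with pos 6 ('a'): MISMATCH
  Compare pos 2 ('n') with pos 5 ('a'): MISMATCH
  Compare pos 3 ('n') with pos 4 ('c'): MISMATCH
Result: not a palindrome

0


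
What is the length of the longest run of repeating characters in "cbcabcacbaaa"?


Input: "cbcabcacbaaa"
Scanning for longest run:
  Position 1 ('b'): new char, reset run to 1
  Position 2 ('c'): new char, reset run to 1
  Position 3 ('a'): new char, reset run to 1
  Position 4 ('b'): new char, reset run to 1
  Position 5 ('c'): new char, reset run to 1
  Position 6 ('a'): new char, reset run to 1
  Position 7 ('c'): new char, reset run to 1
  Position 8 ('b'): new char, reset run to 1
  Position 9 ('a'): new char, reset run to 1
  Position 10 ('a'): continues run of 'a', length=2
  Position 11 ('a'): continues run of 'a', length=3
Longest run: 'a' with length 3

3


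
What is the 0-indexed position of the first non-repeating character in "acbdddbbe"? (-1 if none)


Input: acbdddbbe
Character frequencies:
  'a': 1
  'b': 3
  'c': 1
  'd': 3
  'e': 1
Scanning left to right for freq == 1:
  Position 0 ('a'): unique! => answer = 0

0


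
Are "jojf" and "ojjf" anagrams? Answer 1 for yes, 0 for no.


Strings: "jojf", "ojjf"
Sorted first:  fjjo
Sorted second: fjjo
Sorted forms match => anagrams

1


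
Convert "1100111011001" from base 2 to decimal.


Input: "1100111011001" in base 2
Positional expansion:
  Digit '1' (value 1) x 2^12 = 4096
  Digit '1' (value 1) x 2^11 = 2048
  Digit '0' (value 0) x 2^10 = 0
  Digit '0' (value 0) x 2^9 = 0
  Digit '1' (value 1) x 2^8 = 256
  Digit '1' (value 1) x 2^7 = 128
  Digit '1' (value 1) x 2^6 = 64
  Digit '0' (value 0) x 2^5 = 0
  Digit '1' (value 1) x 2^4 = 16
  Digit '1' (value 1) x 2^3 = 8
  Digit '0' (value 0) x 2^2 = 0
  Digit '0' (value 0) x 2^1 = 0
  Digit '1' (value 1) x 2^0 = 1
Sum = 6617

6617


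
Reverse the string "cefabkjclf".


Input: cefabkjclf
Reading characters right to left:
  Position 9: 'f'
  Position 8: 'l'
  Position 7: 'c'
  Position 6: 'j'
  Position 5: 'k'
  Position 4: 'b'
  Position 3: 'a'
  Position 2: 'f'
  Position 1: 'e'
  Position 0: 'c'
Reversed: flcjkbafec

flcjkbafec


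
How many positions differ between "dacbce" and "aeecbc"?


Comparing "dacbce" and "aeecbc" position by position:
  Position 0: 'd' vs 'a' => DIFFER
  Position 1: 'a' vs 'e' => DIFFER
  Position 2: 'c' vs 'e' => DIFFER
  Position 3: 'b' vs 'c' => DIFFER
  Position 4: 'c' vs 'b' => DIFFER
  Position 5: 'e' vs 'c' => DIFFER
Positions that differ: 6

6


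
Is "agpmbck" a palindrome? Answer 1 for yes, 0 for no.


Input: agpmbck
Reversed: kcbmpga
  Compare pos 0 ('a') with pos 6 ('k'): MISMATCH
  Compare pos 1 ('g') with pos 5 ('c'): MISMATCH
  Compare pos 2 ('p') with pos 4 ('b'): MISMATCH
Result: not a palindrome

0


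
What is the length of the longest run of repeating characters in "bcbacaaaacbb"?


Input: "bcbacaaaacbb"
Scanning for longest run:
  Position 1 ('c'): new char, reset run to 1
  Position 2 ('b'): new char, reset run to 1
  Position 3 ('a'): new char, reset run to 1
  Position 4 ('c'): new char, reset run to 1
  Position 5 ('a'): new char, reset run to 1
  Position 6 ('a'): continues run of 'a', length=2
  Position 7 ('a'): continues run of 'a', length=3
  Position 8 ('a'): continues run of 'a', length=4
  Position 9 ('c'): new char, reset run to 1
  Position 10 ('b'): new char, reset run to 1
  Position 11 ('b'): continues run of 'b', length=2
Longest run: 'a' with length 4

4


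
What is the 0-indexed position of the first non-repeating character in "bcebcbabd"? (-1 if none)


Input: bcebcbabd
Character frequencies:
  'a': 1
  'b': 4
  'c': 2
  'd': 1
  'e': 1
Scanning left to right for freq == 1:
  Position 0 ('b'): freq=4, skip
  Position 1 ('c'): freq=2, skip
  Position 2 ('e'): unique! => answer = 2

2


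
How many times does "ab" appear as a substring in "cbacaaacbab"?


Searching for "ab" in "cbacaaacbab"
Scanning each position:
  Position 0: "cb" => no
  Position 1: "ba" => no
  Position 2: "ac" => no
  Position 3: "ca" => no
  Position 4: "aa" => no
  Position 5: "aa" => no
  Position 6: "ac" => no
  Position 7: "cb" => no
  Position 8: "ba" => no
  Position 9: "ab" => MATCH
Total occurrences: 1

1


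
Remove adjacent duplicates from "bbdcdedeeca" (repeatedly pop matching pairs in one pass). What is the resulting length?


Input: bbdcdedeeca
Stack-based adjacent duplicate removal:
  Read 'b': push. Stack: b
  Read 'b': matches stack top 'b' => pop. Stack: (empty)
  Read 'd': push. Stack: d
  Read 'c': push. Stack: dc
  Read 'd': push. Stack: dcd
  Read 'e': push. Stack: dcde
  Read 'd': push. Stack: dcded
  Read 'e': push. Stack: dcdede
  Read 'e': matches stack top 'e' => pop. Stack: dcded
  Read 'c': push. Stack: dcdedc
  Read 'a': push. Stack: dcdedca
Final stack: "dcdedca" (length 7)

7


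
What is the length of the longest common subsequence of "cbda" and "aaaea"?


LCS of "cbda" and "aaaea"
DP table:
           a    a    a    e    a
      0    0    0    0    0    0
  c   0    0    0    0    0    0
  b   0    0    0    0    0    0
  d   0    0    0    0    0    0
  a   0    1    1    1    1    1
LCS length = dp[4][5] = 1

1


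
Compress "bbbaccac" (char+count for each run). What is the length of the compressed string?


Input: bbbaccac
Runs:
  'b' x 3 => "b3"
  'a' x 1 => "a1"
  'c' x 2 => "c2"
  'a' x 1 => "a1"
  'c' x 1 => "c1"
Compressed: "b3a1c2a1c1"
Compressed length: 10

10


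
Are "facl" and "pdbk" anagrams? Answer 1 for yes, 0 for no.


Strings: "facl", "pdbk"
Sorted first:  acfl
Sorted second: bdkp
Differ at position 0: 'a' vs 'b' => not anagrams

0


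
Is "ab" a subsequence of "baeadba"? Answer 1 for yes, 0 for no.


Check if "ab" is a subsequence of "baeadba"
Greedy scan:
  Position 0 ('b'): no match needed
  Position 1 ('a'): matches sub[0] = 'a'
  Position 2 ('e'): no match needed
  Position 3 ('a'): no match needed
  Position 4 ('d'): no match needed
  Position 5 ('b'): matches sub[1] = 'b'
  Position 6 ('a'): no match needed
All 2 characters matched => is a subsequence

1


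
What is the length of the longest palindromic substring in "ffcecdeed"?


Input: "ffcecdeed"
Checking substrings for palindromes:
  [5:9] "deed" (len 4) => palindrome
  [2:5] "cec" (len 3) => palindrome
  [0:2] "ff" (len 2) => palindrome
  [6:8] "ee" (len 2) => palindrome
Longest palindromic substring: "deed" with length 4

4


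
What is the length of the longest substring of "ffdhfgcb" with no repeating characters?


Input: "ffdhfgcb"
Sliding window (track last position of each char):
  Position 0 ('f'): window [0,0] length 1 -- new best
  Position 1 ('f'): repeat (last at 0), move window start to 1
  Position 1 ('f'): window [1,1] length 1
  Position 2 ('d'): window [1,2] length 2 -- new best
  Position 3 ('h'): window [1,3] length 3 -- new best
  Position 4 ('f'): repeat (last at 1), move window start to 2
  Position 4 ('f'): window [2,4] length 3
  Position 5 ('g'): window [2,5] length 4 -- new best
  Position 6 ('c'): window [2,6] length 5 -- new best
  Position 7 ('b'): window [2,7] length 6 -- new best
Longest substring with no repeats: "dhfgcb" with length 6

6


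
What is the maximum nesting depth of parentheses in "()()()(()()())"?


Input: "()()()(()()())"
Tracking depth:
  Position 0 '(': depth becomes 1
  Position 1 ')': depth becomes 0
  Position 2 '(': depth becomes 1
  Position 3 ')': depth becomes 0
  Position 4 '(': depth becomes 1
  Position 5 ')': depth becomes 0
  Position 6 '(': depth becomes 1
  Position 7 '(': depth becomes 2
  Position 8 ')': depth becomes 1
  Position 9 '(': depth becomes 2
  Position 10 ')': depth becomes 1
  Position 11 '(': depth becomes 2
  Position 12 ')': depth becomes 1
  Position 13 ')': depth becomes 0
Maximum depth reached: 2

2


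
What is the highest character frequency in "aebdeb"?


Input: aebdeb
Character counts:
  'a': 1
  'b': 2
  'd': 1
  'e': 2
Maximum frequency: 2

2


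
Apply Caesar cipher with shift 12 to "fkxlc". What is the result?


Caesar cipher: shift "fkxlc" by 12
  'f' (pos 5) + 12 = pos 17 = 'r'
  'k' (pos 10) + 12 = pos 22 = 'w'
  'x' (pos 23) + 12 = pos 9 = 'j'
  'l' (pos 11) + 12 = pos 23 = 'x'
  'c' (pos 2) + 12 = pos 14 = 'o'
Result: rwjxo

rwjxo


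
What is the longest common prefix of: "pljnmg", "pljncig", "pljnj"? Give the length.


Words: pljnmg, pljncig, pljnj
  Position 0: all 'p' => match
  Position 1: all 'l' => match
  Position 2: all 'j' => match
  Position 3: all 'n' => match
  Position 4: ('m', 'c', 'j') => mismatch, stop
LCP = "pljn" (length 4)

4


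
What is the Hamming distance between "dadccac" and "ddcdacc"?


Comparing "dadccac" and "ddcdacc" position by position:
  Position 0: 'd' vs 'd' => same
  Position 1: 'a' vs 'd' => differ
  Position 2: 'd' vs 'c' => differ
  Position 3: 'c' vs 'd' => differ
  Position 4: 'c' vs 'a' => differ
  Position 5: 'a' vs 'c' => differ
  Position 6: 'c' vs 'c' => same
Total differences (Hamming distance): 5

5


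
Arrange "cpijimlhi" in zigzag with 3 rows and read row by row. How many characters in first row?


Zigzag "cpijimlhi" into 3 rows:
Placing characters:
  'c' => row 0
  'p' => row 1
  'i' => row 2
  'j' => row 1
  'i' => row 0
  'm' => row 1
  'l' => row 2
  'h' => row 1
  'i' => row 0
Rows:
  Row 0: "cii"
  Row 1: "pjmh"
  Row 2: "il"
First row length: 3

3


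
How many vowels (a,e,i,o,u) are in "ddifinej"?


Input: ddifinej
Checking each character:
  'd' at position 0: consonant
  'd' at position 1: consonant
  'i' at position 2: vowel (running total: 1)
  'f' at position 3: consonant
  'i' at position 4: vowel (running total: 2)
  'n' at position 5: consonant
  'e' at position 6: vowel (running total: 3)
  'j' at position 7: consonant
Total vowels: 3

3


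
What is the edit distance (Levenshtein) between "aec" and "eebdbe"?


Computing edit distance: "aec" -> "eebdbe"
DP table:
           e    e    b    d    b    e
      0    1    2    3    4    5    6
  a   1    1    2    3    4    5    6
  e   2    1    1    2    3    4    5
  c   3    2    2    2    3    4    5
Edit distance = dp[3][6] = 5

5


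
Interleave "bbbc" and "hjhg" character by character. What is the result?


Interleaving "bbbc" and "hjhg":
  Position 0: 'b' from first, 'h' from second => "bh"
  Position 1: 'b' from first, 'j' from second => "bj"
  Position 2: 'b' from first, 'h' from second => "bh"
  Position 3: 'c' from first, 'g' from second => "cg"
Result: bhbjbhcg

bhbjbhcg


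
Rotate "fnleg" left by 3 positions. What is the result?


Input: "fnleg", rotate left by 3
First 3 characters: "fnl"
Remaining characters: "eg"
Concatenate remaining + first: "eg" + "fnl" = "egfnl"

egfnl


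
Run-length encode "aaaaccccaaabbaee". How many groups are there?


Input: aaaaccccaaabbaee
Scanning for consecutive runs:
  Group 1: 'a' x 4 (positions 0-3)
  Group 2: 'c' x 4 (positions 4-7)
  Group 3: 'a' x 3 (positions 8-10)
  Group 4: 'b' x 2 (positions 11-12)
  Group 5: 'a' x 1 (positions 13-13)
  Group 6: 'e' x 2 (positions 14-15)
Total groups: 6

6


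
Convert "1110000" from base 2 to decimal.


Input: "1110000" in base 2
Positional expansion:
  Digit '1' (value 1) x 2^6 = 64
  Digit '1' (value 1) x 2^5 = 32
  Digit '1' (value 1) x 2^4 = 16
  Digit '0' (value 0) x 2^3 = 0
  Digit '0' (value 0) x 2^2 = 0
  Digit '0' (value 0) x 2^1 = 0
  Digit '0' (value 0) x 2^0 = 0
Sum = 112

112


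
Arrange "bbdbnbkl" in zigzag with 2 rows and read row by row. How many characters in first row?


Zigzag "bbdbnbkl" into 2 rows:
Placing characters:
  'b' => row 0
  'b' => row 1
  'd' => row 0
  'b' => row 1
  'n' => row 0
  'b' => row 1
  'k' => row 0
  'l' => row 1
Rows:
  Row 0: "bdnk"
  Row 1: "bbbl"
First row length: 4

4


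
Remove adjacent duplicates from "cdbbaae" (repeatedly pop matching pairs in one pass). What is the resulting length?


Input: cdbbaae
Stack-based adjacent duplicate removal:
  Read 'c': push. Stack: c
  Read 'd': push. Stack: cd
  Read 'b': push. Stack: cdb
  Read 'b': matches stack top 'b' => pop. Stack: cd
  Read 'a': push. Stack: cda
  Read 'a': matches stack top 'a' => pop. Stack: cd
  Read 'e': push. Stack: cde
Final stack: "cde" (length 3)

3


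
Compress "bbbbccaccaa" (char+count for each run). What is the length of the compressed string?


Input: bbbbccaccaa
Runs:
  'b' x 4 => "b4"
  'c' x 2 => "c2"
  'a' x 1 => "a1"
  'c' x 2 => "c2"
  'a' x 2 => "a2"
Compressed: "b4c2a1c2a2"
Compressed length: 10

10


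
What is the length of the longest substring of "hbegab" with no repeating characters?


Input: "hbegab"
Sliding window (track last position of each char):
  Position 0 ('h'): window [0,0] length 1 -- new best
  Position 1 ('b'): window [0,1] length 2 -- new best
  Position 2 ('e'): window [0,2] length 3 -- new best
  Position 3 ('g'): window [0,3] length 4 -- new best
  Position 4 ('a'): window [0,4] length 5 -- new best
  Position 5 ('b'): repeat (last at 1), move window start to 2
  Position 5 ('b'): window [2,5] length 4
Longest substring with no repeats: "hbega" with length 5

5


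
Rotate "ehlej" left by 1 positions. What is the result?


Input: "ehlej", rotate left by 1
First 1 characters: "e"
Remaining characters: "hlej"
Concatenate remaining + first: "hlej" + "e" = "hleje"

hleje


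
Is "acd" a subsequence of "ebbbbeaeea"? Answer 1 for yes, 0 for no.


Check if "acd" is a subsequence of "ebbbbeaeea"
Greedy scan:
  Position 0 ('e'): no match needed
  Position 1 ('b'): no match needed
  Position 2 ('b'): no match needed
  Position 3 ('b'): no match needed
  Position 4 ('b'): no match needed
  Position 5 ('e'): no match needed
  Position 6 ('a'): matches sub[0] = 'a'
  Position 7 ('e'): no match needed
  Position 8 ('e'): no match needed
  Position 9 ('a'): no match needed
Only matched 1/3 characters => not a subsequence

0


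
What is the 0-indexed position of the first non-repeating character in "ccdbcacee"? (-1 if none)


Input: ccdbcacee
Character frequencies:
  'a': 1
  'b': 1
  'c': 4
  'd': 1
  'e': 2
Scanning left to right for freq == 1:
  Position 0 ('c'): freq=4, skip
  Position 1 ('c'): freq=4, skip
  Position 2 ('d'): unique! => answer = 2

2


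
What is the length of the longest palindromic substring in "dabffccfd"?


Input: "dabffccfd"
Checking substrings for palindromes:
  [4:8] "fccf" (len 4) => palindrome
  [3:5] "ff" (len 2) => palindrome
  [5:7] "cc" (len 2) => palindrome
Longest palindromic substring: "fccf" with length 4

4


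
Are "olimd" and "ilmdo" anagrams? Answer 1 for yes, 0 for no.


Strings: "olimd", "ilmdo"
Sorted first:  dilmo
Sorted second: dilmo
Sorted forms match => anagrams

1


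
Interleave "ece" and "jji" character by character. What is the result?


Interleaving "ece" and "jji":
  Position 0: 'e' from first, 'j' from second => "ej"
  Position 1: 'c' from first, 'j' from second => "cj"
  Position 2: 'e' from first, 'i' from second => "ei"
Result: ejcjei

ejcjei


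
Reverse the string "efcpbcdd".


Input: efcpbcdd
Reading characters right to left:
  Position 7: 'd'
  Position 6: 'd'
  Position 5: 'c'
  Position 4: 'b'
  Position 3: 'p'
  Position 2: 'c'
  Position 1: 'f'
  Position 0: 'e'
Reversed: ddcbpcfe

ddcbpcfe


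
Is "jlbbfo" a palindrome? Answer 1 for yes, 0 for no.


Input: jlbbfo
Reversed: ofbblj
  Compare pos 0 ('j') with pos 5 ('o'): MISMATCH
  Compare pos 1 ('l') with pos 4 ('f'): MISMATCH
  Compare pos 2 ('b') with pos 3 ('b'): match
Result: not a palindrome

0


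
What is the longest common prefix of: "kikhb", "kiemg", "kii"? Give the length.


Words: kikhb, kiemg, kii
  Position 0: all 'k' => match
  Position 1: all 'i' => match
  Position 2: ('k', 'e', 'i') => mismatch, stop
LCP = "ki" (length 2)

2


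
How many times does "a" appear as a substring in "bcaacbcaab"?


Searching for "a" in "bcaacbcaab"
Scanning each position:
  Position 0: "b" => no
  Position 1: "c" => no
  Position 2: "a" => MATCH
  Position 3: "a" => MATCH
  Position 4: "c" => no
  Position 5: "b" => no
  Position 6: "c" => no
  Position 7: "a" => MATCH
  Position 8: "a" => MATCH
  Position 9: "b" => no
Total occurrences: 4

4


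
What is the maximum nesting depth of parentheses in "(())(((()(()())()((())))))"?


Input: "(())(((()(()())()((())))))"
Tracking depth:
  Position 0 '(': depth becomes 1
  Position 1 '(': depth becomes 2
  Position 2 ')': depth becomes 1
  Position 3 ')': depth becomes 0
  Position 4 '(': depth becomes 1
  Position 5 '(': depth becomes 2
  Position 6 '(': depth becomes 3
  Position 7 '(': depth becomes 4
  Position 8 ')': depth becomes 3
  Position 9 '(': depth becomes 4
  Position 10 '(': depth becomes 5
  Position 11 ')': depth becomes 4
  Position 12 '(': depth becomes 5
  Position 13 ')': depth becomes 4
  Position 14 ')': depth becomes 3
  Position 15 '(': depth becomes 4
  Position 16 ')': depth becomes 3
  Position 17 '(': depth becomes 4
  Position 18 '(': depth becomes 5
  Position 19 '(': depth becomes 6
  Position 20 ')': depth becomes 5
  Position 21 ')': depth becomes 4
  Position 22 ')': depth becomes 3
  Position 23 ')': depth becomes 2
  Position 24 ')': depth becomes 1
  Position 25 ')': depth becomes 0
Maximum depth reached: 6

6


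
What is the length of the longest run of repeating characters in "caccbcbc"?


Input: "caccbcbc"
Scanning for longest run:
  Position 1 ('a'): new char, reset run to 1
  Position 2 ('c'): new char, reset run to 1
  Position 3 ('c'): continues run of 'c', length=2
  Position 4 ('b'): new char, reset run to 1
  Position 5 ('c'): new char, reset run to 1
  Position 6 ('b'): new char, reset run to 1
  Position 7 ('c'): new char, reset run to 1
Longest run: 'c' with length 2

2


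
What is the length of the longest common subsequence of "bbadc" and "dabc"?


LCS of "bbadc" and "dabc"
DP table:
           d    a    b    c
      0    0    0    0    0
  b   0    0    0    1    1
  b   0    0    0    1    1
  a   0    0    1    1    1
  d   0    1    1    1    1
  c   0    1    1    1    2
LCS length = dp[5][4] = 2

2


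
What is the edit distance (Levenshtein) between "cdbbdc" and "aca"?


Computing edit distance: "cdbbdc" -> "aca"
DP table:
           a    c    a
      0    1    2    3
  c   1    1    1    2
  d   2    2    2    2
  b   3    3    3    3
  b   4    4    4    4
  d   5    5    5    5
  c   6    6    5    6
Edit distance = dp[6][3] = 6

6


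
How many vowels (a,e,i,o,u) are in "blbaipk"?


Input: blbaipk
Checking each character:
  'b' at position 0: consonant
  'l' at position 1: consonant
  'b' at position 2: consonant
  'a' at position 3: vowel (running total: 1)
  'i' at position 4: vowel (running total: 2)
  'p' at position 5: consonant
  'k' at position 6: consonant
Total vowels: 2

2


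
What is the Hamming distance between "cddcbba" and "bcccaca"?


Comparing "cddcbba" and "bcccaca" position by position:
  Position 0: 'c' vs 'b' => differ
  Position 1: 'd' vs 'c' => differ
  Position 2: 'd' vs 'c' => differ
  Position 3: 'c' vs 'c' => same
  Position 4: 'b' vs 'a' => differ
  Position 5: 'b' vs 'c' => differ
  Position 6: 'a' vs 'a' => same
Total differences (Hamming distance): 5

5


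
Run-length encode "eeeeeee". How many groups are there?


Input: eeeeeee
Scanning for consecutive runs:
  Group 1: 'e' x 7 (positions 0-6)
Total groups: 1

1


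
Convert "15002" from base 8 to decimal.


Input: "15002" in base 8
Positional expansion:
  Digit '1' (value 1) x 8^4 = 4096
  Digit '5' (value 5) x 8^3 = 2560
  Digit '0' (value 0) x 8^2 = 0
  Digit '0' (value 0) x 8^1 = 0
  Digit '2' (value 2) x 8^0 = 2
Sum = 6658

6658


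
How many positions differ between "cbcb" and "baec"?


Comparing "cbcb" and "baec" position by position:
  Position 0: 'c' vs 'b' => DIFFER
  Position 1: 'b' vs 'a' => DIFFER
  Position 2: 'c' vs 'e' => DIFFER
  Position 3: 'b' vs 'c' => DIFFER
Positions that differ: 4

4


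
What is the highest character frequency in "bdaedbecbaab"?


Input: bdaedbecbaab
Character counts:
  'a': 3
  'b': 4
  'c': 1
  'd': 2
  'e': 2
Maximum frequency: 4

4


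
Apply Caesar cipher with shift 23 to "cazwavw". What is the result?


Caesar cipher: shift "cazwavw" by 23
  'c' (pos 2) + 23 = pos 25 = 'z'
  'a' (pos 0) + 23 = pos 23 = 'x'
  'z' (pos 25) + 23 = pos 22 = 'w'
  'w' (pos 22) + 23 = pos 19 = 't'
  'a' (pos 0) + 23 = pos 23 = 'x'
  'v' (pos 21) + 23 = pos 18 = 's'
  'w' (pos 22) + 23 = pos 19 = 't'
Result: zxwtxst

zxwtxst


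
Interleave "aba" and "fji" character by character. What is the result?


Interleaving "aba" and "fji":
  Position 0: 'a' from first, 'f' from second => "af"
  Position 1: 'b' from first, 'j' from second => "bj"
  Position 2: 'a' from first, 'i' from second => "ai"
Result: afbjai

afbjai


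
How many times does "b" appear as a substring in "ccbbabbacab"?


Searching for "b" in "ccbbabbacab"
Scanning each position:
  Position 0: "c" => no
  Position 1: "c" => no
  Position 2: "b" => MATCH
  Position 3: "b" => MATCH
  Position 4: "a" => no
  Position 5: "b" => MATCH
  Position 6: "b" => MATCH
  Position 7: "a" => no
  Position 8: "c" => no
  Position 9: "a" => no
  Position 10: "b" => MATCH
Total occurrences: 5

5


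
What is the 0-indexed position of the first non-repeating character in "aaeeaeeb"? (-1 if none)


Input: aaeeaeeb
Character frequencies:
  'a': 3
  'b': 1
  'e': 4
Scanning left to right for freq == 1:
  Position 0 ('a'): freq=3, skip
  Position 1 ('a'): freq=3, skip
  Position 2 ('e'): freq=4, skip
  Position 3 ('e'): freq=4, skip
  Position 4 ('a'): freq=3, skip
  Position 5 ('e'): freq=4, skip
  Position 6 ('e'): freq=4, skip
  Position 7 ('b'): unique! => answer = 7

7


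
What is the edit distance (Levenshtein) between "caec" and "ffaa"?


Computing edit distance: "caec" -> "ffaa"
DP table:
           f    f    a    a
      0    1    2    3    4
  c   1    1    2    3    4
  a   2    2    2    2    3
  e   3    3    3    3    3
  c   4    4    4    4    4
Edit distance = dp[4][4] = 4

4


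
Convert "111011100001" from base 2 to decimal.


Input: "111011100001" in base 2
Positional expansion:
  Digit '1' (value 1) x 2^11 = 2048
  Digit '1' (value 1) x 2^10 = 1024
  Digit '1' (value 1) x 2^9 = 512
  Digit '0' (value 0) x 2^8 = 0
  Digit '1' (value 1) x 2^7 = 128
  Digit '1' (value 1) x 2^6 = 64
  Digit '1' (value 1) x 2^5 = 32
  Digit '0' (value 0) x 2^4 = 0
  Digit '0' (value 0) x 2^3 = 0
  Digit '0' (value 0) x 2^2 = 0
  Digit '0' (value 0) x 2^1 = 0
  Digit '1' (value 1) x 2^0 = 1
Sum = 3809

3809


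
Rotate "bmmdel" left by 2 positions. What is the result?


Input: "bmmdel", rotate left by 2
First 2 characters: "bm"
Remaining characters: "mdel"
Concatenate remaining + first: "mdel" + "bm" = "mdelbm"

mdelbm


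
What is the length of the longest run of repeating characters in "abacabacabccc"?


Input: "abacabacabccc"
Scanning for longest run:
  Position 1 ('b'): new char, reset run to 1
  Position 2 ('a'): new char, reset run to 1
  Position 3 ('c'): new char, reset run to 1
  Position 4 ('a'): new char, reset run to 1
  Position 5 ('b'): new char, reset run to 1
  Position 6 ('a'): new char, reset run to 1
  Position 7 ('c'): new char, reset run to 1
  Position 8 ('a'): new char, reset run to 1
  Position 9 ('b'): new char, reset run to 1
  Position 10 ('c'): new char, reset run to 1
  Position 11 ('c'): continues run of 'c', length=2
  Position 12 ('c'): continues run of 'c', length=3
Longest run: 'c' with length 3

3


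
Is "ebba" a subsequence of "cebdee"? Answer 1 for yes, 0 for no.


Check if "ebba" is a subsequence of "cebdee"
Greedy scan:
  Position 0 ('c'): no match needed
  Position 1 ('e'): matches sub[0] = 'e'
  Position 2 ('b'): matches sub[1] = 'b'
  Position 3 ('d'): no match needed
  Position 4 ('e'): no match needed
  Position 5 ('e'): no match needed
Only matched 2/4 characters => not a subsequence

0


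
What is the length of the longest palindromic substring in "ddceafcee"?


Input: "ddceafcee"
Checking substrings for palindromes:
  [0:2] "dd" (len 2) => palindrome
  [7:9] "ee" (len 2) => palindrome
Longest palindromic substring: "dd" with length 2

2


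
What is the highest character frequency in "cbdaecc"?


Input: cbdaecc
Character counts:
  'a': 1
  'b': 1
  'c': 3
  'd': 1
  'e': 1
Maximum frequency: 3

3


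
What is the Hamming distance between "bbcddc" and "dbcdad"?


Comparing "bbcddc" and "dbcdad" position by position:
  Position 0: 'b' vs 'd' => differ
  Position 1: 'b' vs 'b' => same
  Position 2: 'c' vs 'c' => same
  Position 3: 'd' vs 'd' => same
  Position 4: 'd' vs 'a' => differ
  Position 5: 'c' vs 'd' => differ
Total differences (Hamming distance): 3

3


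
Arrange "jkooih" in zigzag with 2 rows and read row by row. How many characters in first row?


Zigzag "jkooih" into 2 rows:
Placing characters:
  'j' => row 0
  'k' => row 1
  'o' => row 0
  'o' => row 1
  'i' => row 0
  'h' => row 1
Rows:
  Row 0: "joi"
  Row 1: "koh"
First row length: 3

3
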